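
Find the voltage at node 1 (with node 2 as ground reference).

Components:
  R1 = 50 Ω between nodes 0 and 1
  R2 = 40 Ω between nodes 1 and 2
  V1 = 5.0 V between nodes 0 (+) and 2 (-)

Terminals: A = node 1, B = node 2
Nodal analysis, taking node 2 as the 0 V reference.
Source V1 fixes V_0 = 5 V.
KCL at each unknown node (sum of currents leaving = 0; resistances in Ω):
  Node 1: (V_1 - 5)/50 + (V_1 - 0)/40 = 0
Collecting terms: 0.045 × V_1 = 0.1  =>  V_1 = 2.222 V
The requested potential is V_1 = 2.222 V.

Final answer: V_1 = 2.222 V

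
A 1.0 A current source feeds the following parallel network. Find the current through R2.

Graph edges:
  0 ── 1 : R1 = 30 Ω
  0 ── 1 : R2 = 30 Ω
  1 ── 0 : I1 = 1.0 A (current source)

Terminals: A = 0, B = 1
All resistors sit directly between nodes 0 and 1, so they are in parallel and share one voltage V; the full source current 1 A splits among them.
1/R_par = 1/30 + 1/30 = 0.06667 S  =>  R_par = 15 Ω
V = I × R_par = 1 × 15 = 15 V
I_R2 = V/R2 = 15/30 = 0.5 A

Final answer: 0.5 A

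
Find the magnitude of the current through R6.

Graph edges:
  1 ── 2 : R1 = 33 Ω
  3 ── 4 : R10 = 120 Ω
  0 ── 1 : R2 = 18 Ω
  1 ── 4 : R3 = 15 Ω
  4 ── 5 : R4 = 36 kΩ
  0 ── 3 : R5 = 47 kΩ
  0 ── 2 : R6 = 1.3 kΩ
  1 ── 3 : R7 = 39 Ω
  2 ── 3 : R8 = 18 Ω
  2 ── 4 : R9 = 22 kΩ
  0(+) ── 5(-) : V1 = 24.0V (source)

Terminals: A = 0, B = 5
Nodal analysis, taking node 5 as the 0 V reference.
Source V1 fixes V_0 = 24 V.
KCL at each unknown node (sum of currents leaving = 0; resistances in Ω):
  Node 1: (V_1 - V_2)/33 + (V_1 - 24)/18 + (V_1 - V_4)/15 + (V_1 - V_3)/39 = 0
  Node 2: (V_2 - V_1)/33 + (V_2 - 24)/1300 + (V_2 - V_3)/18 + (V_2 - V_4)/22000 = 0
  Node 3: (V_3 - 24)/47000 + (V_3 - V_1)/39 + (V_3 - V_2)/18 + (V_3 - V_4)/120 = 0
  Node 4: (V_4 - V_1)/15 + (V_4 - 0)/36000 + (V_4 - V_2)/22000 + (V_4 - V_3)/120 = 0
Collecting terms (coefficients in siemens):
  0.1782·V_1 - 0.0303·V_2 - 0.02564·V_3 - 0.06667·V_4 = 1.333
  0.08667·V_2 - 0.0303·V_1 - 0.05556·V_3 - 0.00004545·V_4 = 0.01846
  0.08955·V_3 - 0.02564·V_1 - 0.05556·V_2 - 0.008333·V_4 = 0.0005106
  0.07507·V_4 - 0.06667·V_1 - 0.00004545·V_2 - 0.008333·V_3 = 0
Solving these 4 simultaneous equations (Gaussian elimination) gives:
  V_1 = 23.99 V, V_2 = 23.99 V, V_3 = 23.99 V, V_4 = 23.98 V
I_R6 = (V_0 - V_2)/R6 = (24 - 23.99)/1300 = 0.000009642 A
|I_R6| = 0.000009642 A

Final answer: |I_R6| = 9.642e-06 A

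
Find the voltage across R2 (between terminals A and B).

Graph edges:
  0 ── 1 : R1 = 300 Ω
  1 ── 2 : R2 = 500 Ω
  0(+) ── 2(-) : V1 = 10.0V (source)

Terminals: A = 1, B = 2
R1 and R2 are in series across V1 (node 0 → node 1 → node 2), and the output A–B is taken across R2, so this is a voltage divider.
Series current: I = V1/(R1 + R2) = 10/(300 + 500) = 10/800 = 0.0125 A
V_R2 = I × R2 = V1 × R2/(R1 + R2) = 10 × 500/800 = 6.25 V

Final answer: 6.25 V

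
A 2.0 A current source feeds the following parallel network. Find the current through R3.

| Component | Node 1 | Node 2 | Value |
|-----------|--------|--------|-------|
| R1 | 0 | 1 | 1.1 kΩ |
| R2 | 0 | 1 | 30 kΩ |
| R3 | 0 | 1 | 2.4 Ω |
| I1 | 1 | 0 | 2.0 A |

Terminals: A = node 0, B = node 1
All resistors sit directly between nodes 0 and 1, so they are in parallel and share one voltage V; the full source current 2 A splits among them.
1/R_par = 1/1100 + 1/30000 + 1/2.4 = 0.4176 S  =>  R_par = 2.395 Ω
V = I × R_par = 2 × 2.395 = 4.789 V
I_R3 = V/R3 = 4.789/2.4 = 1.995 A

Final answer: 1.995 A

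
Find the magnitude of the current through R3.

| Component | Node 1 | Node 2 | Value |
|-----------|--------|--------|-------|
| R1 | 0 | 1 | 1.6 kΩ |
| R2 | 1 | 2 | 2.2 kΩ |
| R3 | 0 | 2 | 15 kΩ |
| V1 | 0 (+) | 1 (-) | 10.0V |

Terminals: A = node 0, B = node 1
Nodal analysis, taking node 1 as the 0 V reference.
Source V1 fixes V_0 = 10 V.
KCL at each unknown node (sum of currents leaving = 0; resistances in Ω):
  Node 2: (V_2 - 0)/2200 + (V_2 - 10)/15000 = 0
Collecting terms: 0.0005212 × V_2 = 0.0006667  =>  V_2 = 1.279 V
I_R3 = (V_0 - V_2)/R3 = (10 - 1.279)/15000 = 0.0005814 A
|I_R3| = 0.0005814 A

Final answer: |I_R3| = 0.0005814 A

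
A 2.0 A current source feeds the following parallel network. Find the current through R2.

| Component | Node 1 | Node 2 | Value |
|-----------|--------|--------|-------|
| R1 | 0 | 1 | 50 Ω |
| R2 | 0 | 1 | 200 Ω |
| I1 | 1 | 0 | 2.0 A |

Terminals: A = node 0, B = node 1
All resistors sit directly between nodes 0 and 1, so they are in parallel and share one voltage V; the full source current 2 A splits among them.
1/R_par = 1/50 + 1/200 = 0.025 S  =>  R_par = 40 Ω
V = I × R_par = 2 × 40 = 80 V
I_R2 = V/R2 = 80/200 = 0.4 A

Final answer: 0.4 A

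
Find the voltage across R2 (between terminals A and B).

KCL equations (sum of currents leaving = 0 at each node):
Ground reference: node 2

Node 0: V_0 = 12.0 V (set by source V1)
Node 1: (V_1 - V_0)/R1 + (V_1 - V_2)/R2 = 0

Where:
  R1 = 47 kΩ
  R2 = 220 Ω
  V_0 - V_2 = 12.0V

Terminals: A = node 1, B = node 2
R1 and R2 are in series across V1 (node 0 → node 1 → node 2), and the output A–B is taken across R2, so this is a voltage divider.
Series current: I = V1/(R1 + R2) = 12/(47000 + 220) = 12/47220 = 0.0002541 A
V_R2 = I × R2 = V1 × R2/(R1 + R2) = 12 × 220/47220 = 0.05591 V

Final answer: 0.05591 V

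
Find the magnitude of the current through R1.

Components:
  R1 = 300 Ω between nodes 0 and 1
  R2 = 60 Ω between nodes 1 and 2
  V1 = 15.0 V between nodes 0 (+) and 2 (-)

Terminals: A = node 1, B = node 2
Nodal analysis, taking node 2 as the 0 V reference.
Source V1 fixes V_0 = 15 V.
KCL at each unknown node (sum of currents leaving = 0; resistances in Ω):
  Node 1: (V_1 - 15)/300 + (V_1 - 0)/60 = 0
Collecting terms: 0.02 × V_1 = 0.05  =>  V_1 = 2.5 V
I_R1 = (V_0 - V_1)/R1 = (15 - 2.5)/300 = 0.04167 A
|I_R1| = 0.04167 A

Final answer: |I_R1| = 0.04167 A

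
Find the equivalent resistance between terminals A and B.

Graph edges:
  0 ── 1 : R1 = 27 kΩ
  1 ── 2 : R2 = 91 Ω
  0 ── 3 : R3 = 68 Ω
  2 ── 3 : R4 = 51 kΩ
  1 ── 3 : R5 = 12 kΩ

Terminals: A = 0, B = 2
The network is not a plain series/parallel combination. Inject a 1 A test current into terminal A (node 0) and return it from terminal B (node 2); then R_eq = V_A / (1 A).
Nodal analysis, taking node 2 as the 0 V reference.
Current source I_test pushes 1 A into node 0 and draws it out of node 2.
KCL at each unknown node (sum of currents leaving = 0; resistances in Ω):
  Node 0: (V_0 - V_1)/27000 + (V_0 - V_3)/68 - 1 = 0
  Node 1: (V_1 - V_0)/27000 + (V_1 - 0)/91 + (V_1 - V_3)/12000 = 0
  Node 3: (V_3 - V_0)/68 + (V_3 - V_1)/12000 + (V_3 - 0)/51000 = 0
Collecting terms (coefficients in siemens):
  0.01474·V_0 - 0.00003704·V_1 - 0.01471·V_3 = 1
  0.01111·V_1 - 0.00003704·V_0 - 0.00008333·V_3 = 0
  0.01481·V_3 - 0.01471·V_0 - 0.00008333·V_1 = 0
Solving these 3 simultaneous equations (Gaussian elimination) gives:
  V_0 = 7248 V, V_1 = 78.16 V, V_3 = 7198 V
R_eq = V_0 / 1 A = 7248 Ω = 7.248 kΩ

Final answer: 7.248 kΩ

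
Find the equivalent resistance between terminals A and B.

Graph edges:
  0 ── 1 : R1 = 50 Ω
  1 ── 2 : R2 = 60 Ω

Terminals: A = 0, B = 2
Reduce the network between node 0 (A) and node 2 (B) by series/parallel combination:
  Rs1 = R1 + R2 (series, joined only at node 1) = 50 + 60 = 110 Ω
R_eq = 110 Ω

Final answer: 110 Ω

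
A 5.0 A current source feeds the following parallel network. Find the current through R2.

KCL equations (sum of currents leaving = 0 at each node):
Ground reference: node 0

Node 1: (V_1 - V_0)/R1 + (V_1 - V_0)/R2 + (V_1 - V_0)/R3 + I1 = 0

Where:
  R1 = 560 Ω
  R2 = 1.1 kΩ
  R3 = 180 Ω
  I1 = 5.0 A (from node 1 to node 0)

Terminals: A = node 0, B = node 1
All resistors sit directly between nodes 0 and 1, so they are in parallel and share one voltage V; the full source current 5 A splits among them.
1/R_par = 1/560 + 1/1100 + 1/180 = 0.00825 S  =>  R_par = 121.2 Ω
V = I × R_par = 5 × 121.2 = 606 V
I_R2 = V/R2 = 606/1100 = 0.5509 A

Final answer: 0.5509 A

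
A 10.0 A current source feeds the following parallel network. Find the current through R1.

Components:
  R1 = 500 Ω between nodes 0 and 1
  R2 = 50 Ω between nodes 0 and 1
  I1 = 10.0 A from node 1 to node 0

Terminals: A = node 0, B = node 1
All resistors sit directly between nodes 0 and 1, so they are in parallel and share one voltage V; the full source current 10 A splits among them.
1/R_par = 1/500 + 1/50 = 0.022 S  =>  R_par = 45.45 Ω
V = I × R_par = 10 × 45.45 = 454.5 V
I_R1 = V/R1 = 454.5/500 = 0.9091 A

Final answer: 0.9091 A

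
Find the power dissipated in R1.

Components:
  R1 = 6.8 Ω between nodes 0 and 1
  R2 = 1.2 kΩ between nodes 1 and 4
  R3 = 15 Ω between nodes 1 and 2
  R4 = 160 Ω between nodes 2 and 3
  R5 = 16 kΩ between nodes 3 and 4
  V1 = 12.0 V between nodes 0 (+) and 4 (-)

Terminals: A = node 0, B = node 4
Nodal analysis, taking node 4 as the 0 V reference.
Source V1 fixes V_0 = 12 V.
KCL at each unknown node (sum of currents leaving = 0; resistances in Ω):
  Node 1: (V_1 - 12)/6.8 + (V_1 - 0)/1200 + (V_1 - V_2)/15 = 0
  Node 2: (V_2 - V_1)/15 + (V_2 - V_3)/160 = 0
  Node 3: (V_3 - V_2)/160 + (V_3 - 0)/16000 = 0
Collecting terms (coefficients in siemens):
  0.2146·V_1 - 0.06667·V_2 = 1.765
  0.07292·V_2 - 0.06667·V_1 - 0.00625·V_3 = 0
  0.006313·V_3 - 0.00625·V_2 = 0
Solving these 3 simultaneous equations (Gaussian elimination) gives:
  V_1 = 11.93 V, V_2 = 11.92 V, V_3 = 11.8 V
I_R1 = (V_0 - V_1)/R1 = (12 - 11.93)/6.8 = 0.01068 A
P_R1 = I_R1² × R1 = (0.01068)² × 6.8 = 0.0007752 W

Final answer: 0.0007752 W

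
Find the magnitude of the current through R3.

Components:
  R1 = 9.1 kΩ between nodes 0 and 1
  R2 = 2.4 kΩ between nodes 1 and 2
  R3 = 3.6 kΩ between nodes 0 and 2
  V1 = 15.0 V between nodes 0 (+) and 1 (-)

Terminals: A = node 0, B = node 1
Nodal analysis, taking node 1 as the 0 V reference.
Source V1 fixes V_0 = 15 V.
KCL at each unknown node (sum of currents leaving = 0; resistances in Ω):
  Node 2: (V_2 - 0)/2400 + (V_2 - 15)/3600 = 0
Collecting terms: 0.0006944 × V_2 = 0.004167  =>  V_2 = 6 V
I_R3 = (V_0 - V_2)/R3 = (15 - 6)/3600 = 0.0025 A
|I_R3| = 0.0025 A

Final answer: |I_R3| = 0.0025 A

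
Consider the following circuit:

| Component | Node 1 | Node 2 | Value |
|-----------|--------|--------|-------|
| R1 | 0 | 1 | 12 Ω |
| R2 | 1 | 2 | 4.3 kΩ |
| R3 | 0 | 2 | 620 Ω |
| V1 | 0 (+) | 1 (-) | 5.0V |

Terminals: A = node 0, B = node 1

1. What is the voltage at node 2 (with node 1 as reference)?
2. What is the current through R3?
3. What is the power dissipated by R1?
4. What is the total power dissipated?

Nodal analysis, taking node 1 as the 0 V reference.
Source V1 fixes V_0 = 5 V.
KCL at each unknown node (sum of currents leaving = 0; resistances in Ω):
  Node 2: (V_2 - 0)/4300 + (V_2 - 5)/620 = 0
Collecting terms: 0.001845 × V_2 = 0.008065  =>  V_2 = 4.37 V
Part 1:
  Read off the nodal solution: V_2 = 4.37 V
Part 2:
  I_R3 = (V_0 - V_2)/R3 = (5 - 4.37)/620 = 0.001016 A
  Magnitude: I_R3 = 0.001016 A
Part 3:
  I_R1 = (V_0 - V_1)/R1 = (5 - 0)/12 = 0.4167 A
  P_R1 = I_R1² × R1 = (0.4167)² × 12 = 2.083 W
Part 4:
  Power in each resistor, P = (ΔV)²/R:
    P_R1 = (5 - 0)²/12 = 2.083 W
    P_R2 = (0 - 4.37)²/4300 = 0.004441 W
    P_R3 = (5 - 4.37)²/620 = 0.0006403 W
  P_total = P_R1 + P_R2 + P_R3 = 2.088 W

Final answers:
1. V_2 = 4.37 V
2. I_R3 = 0.001016 A
3. P_R1 = 2.083 W
4. P_total = 2.088 W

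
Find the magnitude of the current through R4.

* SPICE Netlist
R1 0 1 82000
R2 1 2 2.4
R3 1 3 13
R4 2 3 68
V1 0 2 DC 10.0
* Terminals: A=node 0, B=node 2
Nodal analysis, taking node 2 as the 0 V reference.
Source V1 fixes V_0 = 10 V.
KCL at each unknown node (sum of currents leaving = 0; resistances in Ω):
  Node 1: (V_1 - 10)/82000 + (V_1 - 0)/2.4 + (V_1 - V_3)/13 = 0
  Node 3: (V_3 - V_1)/13 + (V_3 - 0)/68 = 0
Collecting terms (coefficients in siemens):
  0.4936·V_1 - 0.07692·V_3 = 0.000122
  0.09163·V_3 - 0.07692·V_1 = 0
Determinant D = (0.4936)(0.09163) - (-0.07692)(-0.07692) = 0.03931
V_1 = [(0.000122)(0.09163) - (-0.07692)(0)]/D = 0.0002843 V
V_3 = [(0.4936)(0) - (0.000122)(-0.07692)]/D = 0.0002386 V
I_R4 = (V_2 - V_3)/R4 = (0 - 0.0002386)/68 = -0.000003509 A
|I_R4| = 0.000003509 A

Final answer: |I_R4| = 3.509e-06 A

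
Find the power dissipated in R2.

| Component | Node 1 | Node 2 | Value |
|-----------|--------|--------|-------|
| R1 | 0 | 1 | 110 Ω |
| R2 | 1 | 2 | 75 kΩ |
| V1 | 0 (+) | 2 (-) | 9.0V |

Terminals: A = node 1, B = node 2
Nodal analysis, taking node 2 as the 0 V reference.
Source V1 fixes V_0 = 9 V.
KCL at each unknown node (sum of currents leaving = 0; resistances in Ω):
  Node 1: (V_1 - 9)/110 + (V_1 - 0)/75000 = 0
Collecting terms: 0.009104 × V_1 = 0.08182  =>  V_1 = 8.987 V
I_R2 = (V_1 - V_2)/R2 = (8.987 - 0)/75000 = 0.0001198 A
P_R2 = I_R2² × R2 = (0.0001198)² × 75000 = 0.001077 W

Final answer: 0.001077 W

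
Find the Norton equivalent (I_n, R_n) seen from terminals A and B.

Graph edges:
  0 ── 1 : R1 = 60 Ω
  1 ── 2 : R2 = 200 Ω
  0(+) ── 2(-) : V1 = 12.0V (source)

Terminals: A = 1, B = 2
Find the Thévenin equivalent first; then I_n = V_th/R_th and R_n = R_th.
Step 1 — V_th is the open-circuit voltage V_A - V_B (nothing connected across the terminals).
Nodal analysis, taking node 2 as the 0 V reference.
Source V1 fixes V_0 = 12 V.
KCL at each unknown node (sum of currents leaving = 0; resistances in Ω):
  Node 1: (V_1 - 12)/60 + (V_1 - 0)/200 = 0
Collecting terms: 0.02167 × V_1 = 0.2  =>  V_1 = 9.231 V
V_th = V_1 - V_2 = 9.231 - 0 = 9.231 V
Step 2 — R_th: zero the source — replace V1 by a short circuit (node 2 merges into node 0) — and find the resistance seen between A (node 1) and B (node 0).
Reduce the network between node 1 (A) and node 0 (B) by series/parallel combination:
  Rp1 = R1 ‖ R2 (parallel, both between nodes 0 and 1) = 1/(1/60 + 1/200) = 46.15 Ω
R_th = 46.15 Ω
I_n = V_th/R_th = 9.231/46.15 = 0.2 A, and R_n = R_th = 46.15 Ω

Final answer: I_n = 0.2 A, R_n = 46.15 Ω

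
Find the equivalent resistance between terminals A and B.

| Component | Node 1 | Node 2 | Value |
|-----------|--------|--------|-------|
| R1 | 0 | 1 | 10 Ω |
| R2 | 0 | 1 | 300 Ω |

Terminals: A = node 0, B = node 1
Reduce the network between node 0 (A) and node 1 (B) by series/parallel combination:
  Rp1 = R1 ‖ R2 (parallel, both between nodes 0 and 1) = 1/(1/10 + 1/300) = 9.677 Ω
R_eq = 9.677 Ω

Final answer: 9.677 Ω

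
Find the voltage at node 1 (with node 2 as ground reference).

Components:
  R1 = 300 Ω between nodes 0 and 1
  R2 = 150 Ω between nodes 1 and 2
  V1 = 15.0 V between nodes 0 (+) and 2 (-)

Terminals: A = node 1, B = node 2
Nodal analysis, taking node 2 as the 0 V reference.
Source V1 fixes V_0 = 15 V.
KCL at each unknown node (sum of currents leaving = 0; resistances in Ω):
  Node 1: (V_1 - 15)/300 + (V_1 - 0)/150 = 0
Collecting terms: 0.01 × V_1 = 0.05  =>  V_1 = 5 V
The requested potential is V_1 = 5 V.

Final answer: V_1 = 5 V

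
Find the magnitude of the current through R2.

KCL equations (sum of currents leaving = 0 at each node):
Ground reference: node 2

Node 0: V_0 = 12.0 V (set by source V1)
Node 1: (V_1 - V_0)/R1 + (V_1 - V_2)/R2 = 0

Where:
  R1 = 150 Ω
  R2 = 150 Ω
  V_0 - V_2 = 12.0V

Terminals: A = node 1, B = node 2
Nodal analysis, taking node 2 as the 0 V reference.
Source V1 fixes V_0 = 12 V.
KCL at each unknown node (sum of currents leaving = 0; resistances in Ω):
  Node 1: (V_1 - 12)/150 + (V_1 - 0)/150 = 0
Collecting terms: 0.01333 × V_1 = 0.08  =>  V_1 = 6 V
I_R2 = (V_1 - V_2)/R2 = (6 - 0)/150 = 0.04 A
|I_R2| = 0.04 A

Final answer: |I_R2| = 0.04 A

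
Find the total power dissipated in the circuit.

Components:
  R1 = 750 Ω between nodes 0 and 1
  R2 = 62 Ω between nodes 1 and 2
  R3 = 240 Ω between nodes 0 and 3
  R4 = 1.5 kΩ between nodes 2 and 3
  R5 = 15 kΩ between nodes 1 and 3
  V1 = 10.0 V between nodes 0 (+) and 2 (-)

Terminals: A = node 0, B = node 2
Nodal analysis, taking node 2 as the 0 V reference.
Source V1 fixes V_0 = 10 V.
KCL at each unknown node (sum of currents leaving = 0; resistances in Ω):
  Node 1: (V_1 - 10)/750 + (V_1 - 0)/62 + (V_1 - V_3)/15000 = 0
  Node 3: (V_3 - 10)/240 + (V_3 - 0)/1500 + (V_3 - V_1)/15000 = 0
Collecting terms (coefficients in siemens):
  0.01753·V_1 - 0.00006667·V_3 = 0.01333
  0.0049·V_3 - 0.00006667·V_1 = 0.04167
Determinant D = (0.01753)(0.0049) - (-0.00006667)(-0.00006667) = 0.00008589
V_1 = [(0.01333)(0.0049) - (-0.00006667)(0.04167)]/D = 0.793 V
V_3 = [(0.01753)(0.04167) - (0.01333)(-0.00006667)]/D = 8.514 V
Power in each resistor, P = (ΔV)²/R:
  P_R1 = (10 - 0.793)²/750 = 0.113 W
  P_R2 = (0.793 - 0)²/62 = 0.01014 W
  P_R3 = (10 - 8.514)²/240 = 0.009198 W
  P_R4 = (0 - 8.514)²/1500 = 0.04833 W
  P_R5 = (0.793 - 8.514)²/15000 = 0.003974 W
P_total = P_R1 + P_R2 + P_R3 + P_R4 + P_R5 = 0.1847 W

Final answer: 0.1847 W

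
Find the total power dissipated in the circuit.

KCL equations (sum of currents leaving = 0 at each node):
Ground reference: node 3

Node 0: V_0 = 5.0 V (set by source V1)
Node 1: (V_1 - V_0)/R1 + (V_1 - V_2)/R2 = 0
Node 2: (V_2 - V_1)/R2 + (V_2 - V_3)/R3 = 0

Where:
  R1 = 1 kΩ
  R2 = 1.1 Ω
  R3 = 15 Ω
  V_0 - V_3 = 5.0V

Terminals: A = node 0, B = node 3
Nodal analysis, taking node 3 as the 0 V reference.
Source V1 fixes V_0 = 5 V.
KCL at each unknown node (sum of currents leaving = 0; resistances in Ω):
  Node 1: (V_1 - 5)/1000 + (V_1 - V_2)/1.1 = 0
  Node 2: (V_2 - V_1)/1.1 + (V_2 - 0)/15 = 0
Collecting terms (coefficients in siemens):
  0.9101·V_1 - 0.9091·V_2 = 0.005
  0.9758·V_2 - 0.9091·V_1 = 0
Determinant D = (0.9101)(0.9758) - (-0.9091)(-0.9091) = 0.06158
V_1 = [(0.005)(0.9758) - (-0.9091)(0)]/D = 0.07922 V
V_2 = [(0.9101)(0) - (0.005)(-0.9091)]/D = 0.07381 V
Power in each resistor, P = (ΔV)²/R:
  P_R1 = (5 - 0.07922)²/1000 = 0.02421 W
  P_R2 = (0.07922 - 0.07381)²/1.1 = 0.00002664 W
  P_R3 = (0.07381 - 0)²/15 = 0.0003632 W
P_total = P_R1 + P_R2 + P_R3 = 0.0246 W

Final answer: 0.0246 W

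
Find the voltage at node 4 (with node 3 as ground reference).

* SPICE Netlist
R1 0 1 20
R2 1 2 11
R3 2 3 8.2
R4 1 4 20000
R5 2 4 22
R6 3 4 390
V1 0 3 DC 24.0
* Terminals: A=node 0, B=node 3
Nodal analysis, taking node 3 as the 0 V reference.
Source V1 fixes V_0 = 24 V.
KCL at each unknown node (sum of currents leaving = 0; resistances in Ω):
  Node 1: (V_1 - 24)/20 + (V_1 - V_2)/11 + (V_1 - V_4)/20000 = 0
  Node 2: (V_2 - V_1)/11 + (V_2 - 0)/8.2 + (V_2 - V_4)/22 = 0
  Node 4: (V_4 - V_1)/20000 + (V_4 - V_2)/22 + (V_4 - 0)/390 = 0
Collecting terms (coefficients in siemens):
  0.141·V_1 - 0.09091·V_2 - 0.00005·V_4 = 1.2
  0.2583·V_2 - 0.09091·V_1 - 0.04545·V_4 = 0
  0.04807·V_4 - 0.00005·V_1 - 0.04545·V_2 = 0
Solving these 3 simultaneous equations (Gaussian elimination) gives:
  V_1 = 11.7 V, V_2 = 4.943 V, V_4 = 4.687 V
The requested potential is V_4 = 4.687 V.

Final answer: V_4 = 4.687 V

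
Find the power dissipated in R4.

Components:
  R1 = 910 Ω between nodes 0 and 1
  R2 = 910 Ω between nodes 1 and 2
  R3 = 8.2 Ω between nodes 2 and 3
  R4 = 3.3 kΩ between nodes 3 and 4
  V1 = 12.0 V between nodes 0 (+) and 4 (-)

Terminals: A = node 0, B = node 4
Nodal analysis, taking node 4 as the 0 V reference.
Source V1 fixes V_0 = 12 V.
KCL at each unknown node (sum of currents leaving = 0; resistances in Ω):
  Node 1: (V_1 - 12)/910 + (V_1 - V_2)/910 = 0
  Node 2: (V_2 - V_1)/910 + (V_2 - V_3)/8.2 = 0
  Node 3: (V_3 - V_2)/8.2 + (V_3 - 0)/3300 = 0
Collecting terms (coefficients in siemens):
  0.002198·V_1 - 0.001099·V_2 = 0.01319
  0.1231·V_2 - 0.001099·V_1 - 0.122·V_3 = 0
  0.1223·V_3 - 0.122·V_2 = 0
Solving these 3 simultaneous equations (Gaussian elimination) gives:
  V_1 = 9.871 V, V_2 = 7.741 V, V_3 = 7.722 V
I_R4 = (V_3 - V_4)/R4 = (7.722 - 0)/3300 = 0.00234 A
P_R4 = I_R4² × R4 = (0.00234)² × 3300 = 0.01807 W

Final answer: 0.01807 W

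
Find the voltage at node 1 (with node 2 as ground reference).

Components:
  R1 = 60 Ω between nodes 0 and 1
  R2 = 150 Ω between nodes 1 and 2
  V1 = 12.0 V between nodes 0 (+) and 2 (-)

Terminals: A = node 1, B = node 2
Nodal analysis, taking node 2 as the 0 V reference.
Source V1 fixes V_0 = 12 V.
KCL at each unknown node (sum of currents leaving = 0; resistances in Ω):
  Node 1: (V_1 - 12)/60 + (V_1 - 0)/150 = 0
Collecting terms: 0.02333 × V_1 = 0.2  =>  V_1 = 8.571 V
The requested potential is V_1 = 8.571 V.

Final answer: V_1 = 8.571 V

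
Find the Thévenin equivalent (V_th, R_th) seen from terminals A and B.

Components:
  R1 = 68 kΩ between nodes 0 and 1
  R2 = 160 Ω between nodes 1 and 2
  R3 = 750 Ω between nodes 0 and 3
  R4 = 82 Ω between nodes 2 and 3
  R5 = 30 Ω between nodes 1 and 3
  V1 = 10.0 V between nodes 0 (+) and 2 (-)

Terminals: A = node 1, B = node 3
Step 1 — V_th is the open-circuit voltage V_A - V_B (nothing connected across the terminals).
Nodal analysis, taking node 2 as the 0 V reference.
Source V1 fixes V_0 = 10 V.
KCL at each unknown node (sum of currents leaving = 0; resistances in Ω):
  Node 1: (V_1 - 10)/68000 + (V_1 - 0)/160 + (V_1 - V_3)/30 = 0
  Node 3: (V_3 - 10)/750 + (V_3 - 0)/82 + (V_3 - V_1)/30 = 0
Collecting terms (coefficients in siemens):
  0.0396·V_1 - 0.03333·V_3 = 0.0001471
  0.04686·V_3 - 0.03333·V_1 = 0.01333
Determinant D = (0.0396)(0.04686) - (-0.03333)(-0.03333) = 0.0007445
V_1 = [(0.0001471)(0.04686) - (-0.03333)(0.01333)]/D = 0.6062 V
V_3 = [(0.0396)(0.01333) - (0.0001471)(-0.03333)]/D = 0.7157 V
V_th = V_1 - V_3 = 0.6062 - 0.7157 = -0.1095 V
Step 2 — R_th: zero the source — replace V1 by a short circuit (node 2 merges into node 0) — and find the resistance seen between A (node 1) and B (node 3).
Reduce the network between node 1 (A) and node 3 (B) by series/parallel combination:
  Rp1 = R1 ‖ R2 (parallel, both between nodes 0 and 1) = 1/(1/68000 + 1/160) = 159.6 Ω
  Rp2 = R3 ‖ R4 (parallel, both between nodes 0 and 3) = 1/(1/750 + 1/82) = 73.92 Ω
  Rs1 = Rp1 + Rp2 (series, joined only at node 0) = 159.6 + 73.92 = 233.5 Ω
  Rp3 = R5 ‖ Rs1 (parallel, both between nodes 1 and 3) = 1/(1/30 + 1/233.5) = 26.58 Ω
R_th = 26.58 Ω

Final answer: V_th = -0.1095 V, R_th = 26.58 Ω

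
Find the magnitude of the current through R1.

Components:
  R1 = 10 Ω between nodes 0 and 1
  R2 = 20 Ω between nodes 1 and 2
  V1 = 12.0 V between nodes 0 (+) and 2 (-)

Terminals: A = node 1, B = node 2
Nodal analysis, taking node 2 as the 0 V reference.
Source V1 fixes V_0 = 12 V.
KCL at each unknown node (sum of currents leaving = 0; resistances in Ω):
  Node 1: (V_1 - 12)/10 + (V_1 - 0)/20 = 0
Collecting terms: 0.15 × V_1 = 1.2  =>  V_1 = 8 V
I_R1 = (V_0 - V_1)/R1 = (12 - 8)/10 = 0.4 A
|I_R1| = 0.4 A

Final answer: |I_R1| = 0.4 A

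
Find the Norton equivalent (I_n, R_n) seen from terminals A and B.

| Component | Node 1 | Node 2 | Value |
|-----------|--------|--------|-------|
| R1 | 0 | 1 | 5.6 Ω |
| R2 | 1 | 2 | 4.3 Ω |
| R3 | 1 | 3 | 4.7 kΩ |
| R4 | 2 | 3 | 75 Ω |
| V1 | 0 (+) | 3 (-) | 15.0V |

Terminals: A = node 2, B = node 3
Find the Thévenin equivalent first; then I_n = V_th/R_th and R_n = R_th.
Step 1 — V_th is the open-circuit voltage V_A - V_B (nothing connected across the terminals).
Nodal analysis, taking node 3 as the 0 V reference.
Source V1 fixes V_0 = 15 V.
KCL at each unknown node (sum of currents leaving = 0; resistances in Ω):
  Node 1: (V_1 - 15)/5.6 + (V_1 - V_2)/4.3 + (V_1 - 0)/4700 = 0
  Node 2: (V_2 - V_1)/4.3 + (V_2 - 0)/75 = 0
Collecting terms (coefficients in siemens):
  0.4113·V_1 - 0.2326·V_2 = 2.679
  0.2459·V_2 - 0.2326·V_1 = 0
Determinant D = (0.4113)(0.2459) - (-0.2326)(-0.2326) = 0.04706
V_1 = [(2.679)(0.2459) - (-0.2326)(0)]/D = 14 V
V_2 = [(0.4113)(0) - (2.679)(-0.2326)]/D = 13.24 V
V_th = V_2 - V_3 = 13.24 - 0 = 13.24 V
Step 2 — R_th: zero the source — replace V1 by a short circuit (node 3 merges into node 0) — and find the resistance seen between A (node 2) and B (node 0).
Reduce the network between node 2 (A) and node 0 (B) by series/parallel combination:
  Rp1 = R1 ‖ R3 (parallel, both between nodes 0 and 1) = 1/(1/5.6 + 1/4700) = 5.593 Ω
  Rs1 = R2 + Rp1 (series, joined only at node 1) = 4.3 + 5.593 = 9.893 Ω
  Rp2 = R4 ‖ Rs1 (parallel, both between nodes 0 and 2) = 1/(1/75 + 1/9.893) = 8.74 Ω
R_th = 8.74 Ω
I_n = V_th/R_th = 13.24/8.74 = 1.514 A, and R_n = R_th = 8.74 Ω

Final answer: I_n = 1.514 A, R_n = 8.74 Ω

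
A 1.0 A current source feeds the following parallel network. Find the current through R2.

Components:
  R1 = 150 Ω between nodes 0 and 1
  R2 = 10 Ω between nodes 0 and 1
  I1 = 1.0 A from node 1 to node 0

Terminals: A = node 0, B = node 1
All resistors sit directly between nodes 0 and 1, so they are in parallel and share one voltage V; the full source current 1 A splits among them.
1/R_par = 1/150 + 1/10 = 0.1067 S  =>  R_par = 9.375 Ω
V = I × R_par = 1 × 9.375 = 9.375 V
I_R2 = V/R2 = 9.375/10 = 0.9375 A

Final answer: 0.9375 A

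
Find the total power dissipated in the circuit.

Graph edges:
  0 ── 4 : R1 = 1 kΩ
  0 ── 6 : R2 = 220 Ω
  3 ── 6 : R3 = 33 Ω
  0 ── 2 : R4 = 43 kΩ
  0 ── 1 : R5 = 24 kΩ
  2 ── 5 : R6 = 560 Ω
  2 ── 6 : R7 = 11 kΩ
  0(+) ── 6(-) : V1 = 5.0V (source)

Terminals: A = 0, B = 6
Nodal analysis, taking node 6 as the 0 V reference.
Source V1 fixes V_0 = 5 V.
KCL at each unknown node (sum of currents leaving = 0; resistances in Ω):
  Node 1: (V_1 - 5)/24000 = 0
  Node 2: (V_2 - 5)/43000 + (V_2 - V_5)/560 + (V_2 - 0)/11000 = 0
  Node 3: (V_3 - 0)/33 = 0
  Node 4: (V_4 - 5)/1000 = 0
  Node 5: (V_5 - V_2)/560 = 0
Collecting terms (coefficients in siemens):
  0.00004167·V_1 = 0.0002083
  0.0019·V_2 - 0.001786·V_5 = 0.0001163
  0.0303·V_3 = 0
  0.001·V_4 = 0.005
  0.001786·V_5 - 0.001786·V_2 = 0
Solving these 5 simultaneous equations (Gaussian elimination) gives:
  V_1 = 5 V, V_2 = 1.019 V, V_3 = 0 V, V_4 = 5 V
  V_5 = 1.019 V
Power in each resistor, P = (ΔV)²/R:
  P_R1 = (5 - 5)²/1000 = 0 W
  P_R2 = (5 - 0)²/220 = 0.1136 W
  P_R3 = (0 - 0)²/33 = 0 W
  P_R4 = (5 - 1.019)²/43000 = 0.0003687 W
  P_R5 = (5 - 5)²/24000 = 0 W
  P_R6 = (1.019 - 1.019)²/560 = 0 W
  P_R7 = (1.019 - 0)²/11000 = 0.00009431 W
P_total = P_R1 + P_R2 + P_R3 + P_R4 + P_R5 + P_R6 + P_R7 = 0.1141 W

Final answer: 0.1141 W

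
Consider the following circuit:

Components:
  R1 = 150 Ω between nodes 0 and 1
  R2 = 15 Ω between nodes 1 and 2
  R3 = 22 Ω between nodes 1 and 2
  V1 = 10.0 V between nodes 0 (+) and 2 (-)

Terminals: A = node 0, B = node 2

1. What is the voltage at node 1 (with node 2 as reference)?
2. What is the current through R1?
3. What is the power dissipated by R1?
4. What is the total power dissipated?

Nodal analysis, taking node 2 as the 0 V reference.
Source V1 fixes V_0 = 10 V.
KCL at each unknown node (sum of currents leaving = 0; resistances in Ω):
  Node 1: (V_1 - 10)/150 + (V_1 - 0)/15 + (V_1 - 0)/22 = 0
Collecting terms: 0.1188 × V_1 = 0.06667  =>  V_1 = 0.5612 V
Part 1:
  Read off the nodal solution: V_1 = 0.5612 V
Part 2:
  I_R1 = (V_0 - V_1)/R1 = (10 - 0.5612)/150 = 0.06293 A
  Magnitude: I_R1 = 0.06293 A
Part 3:
  I_R1 = (V_0 - V_1)/R1 = (10 - 0.5612)/150 = 0.06293 A
  P_R1 = I_R1² × R1 = (0.06293)² × 150 = 0.5939 W
Part 4:
  Power in each resistor, P = (ΔV)²/R:
    P_R1 = (10 - 0.5612)²/150 = 0.5939 W
    P_R2 = (0.5612 - 0)²/15 = 0.021 W
    P_R3 = (0.5612 - 0)²/22 = 0.01432 W
  P_total = P_R1 + P_R2 + P_R3 = 0.6293 W

Final answers:
1. V_1 = 0.5612 V
2. I_R1 = 0.06293 A
3. P_R1 = 0.5939 W
4. P_total = 0.6293 W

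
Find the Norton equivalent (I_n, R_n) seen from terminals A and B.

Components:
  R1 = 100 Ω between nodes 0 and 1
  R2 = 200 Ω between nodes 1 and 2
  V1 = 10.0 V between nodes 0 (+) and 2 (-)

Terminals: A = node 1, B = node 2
Find the Thévenin equivalent first; then I_n = V_th/R_th and R_n = R_th.
Step 1 — V_th is the open-circuit voltage V_A - V_B (nothing connected across the terminals).
Nodal analysis, taking node 2 as the 0 V reference.
Source V1 fixes V_0 = 10 V.
KCL at each unknown node (sum of currents leaving = 0; resistances in Ω):
  Node 1: (V_1 - 10)/100 + (V_1 - 0)/200 = 0
Collecting terms: 0.015 × V_1 = 0.1  =>  V_1 = 6.667 V
V_th = V_1 - V_2 = 6.667 - 0 = 6.667 V
Step 2 — R_th: zero the source — replace V1 by a short circuit (node 2 merges into node 0) — and find the resistance seen between A (node 1) and B (node 0).
Reduce the network between node 1 (A) and node 0 (B) by series/parallel combination:
  Rp1 = R1 ‖ R2 (parallel, both between nodes 0 and 1) = 1/(1/100 + 1/200) = 66.67 Ω
R_th = 66.67 Ω
I_n = V_th/R_th = 6.667/66.67 = 0.1 A, and R_n = R_th = 66.67 Ω

Final answer: I_n = 0.1 A, R_n = 66.67 Ω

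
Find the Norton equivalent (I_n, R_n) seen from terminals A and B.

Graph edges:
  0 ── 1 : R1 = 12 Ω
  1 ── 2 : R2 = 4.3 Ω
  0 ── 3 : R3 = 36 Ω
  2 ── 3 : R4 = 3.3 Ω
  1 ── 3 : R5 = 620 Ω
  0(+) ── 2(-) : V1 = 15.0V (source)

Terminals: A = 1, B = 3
Find the Thévenin equivalent first; then I_n = V_th/R_th and R_n = R_th.
Step 1 — V_th is the open-circuit voltage V_A - V_B (nothing connected across the terminals).
Nodal analysis, taking node 2 as the 0 V reference.
Source V1 fixes V_0 = 15 V.
KCL at each unknown node (sum of currents leaving = 0; resistances in Ω):
  Node 1: (V_1 - 15)/12 + (V_1 - 0)/4.3 + (V_1 - V_3)/620 = 0
  Node 3: (V_3 - 15)/36 + (V_3 - 0)/3.3 + (V_3 - V_1)/620 = 0
Collecting terms (coefficients in siemens):
  0.3175·V_1 - 0.001613·V_3 = 1.25
  0.3324·V_3 - 0.001613·V_1 = 0.4167
Determinant D = (0.3175)(0.3324) - (-0.001613)(-0.001613) = 0.1055
V_1 = [(1.25)(0.3324) - (-0.001613)(0.4167)]/D = 3.943 V
V_3 = [(0.3175)(0.4167) - (1.25)(-0.001613)]/D = 1.273 V
V_th = V_1 - V_3 = 3.943 - 1.273 = 2.671 V
Step 2 — R_th: zero the source — replace V1 by a short circuit (node 2 merges into node 0) — and find the resistance seen between A (node 1) and B (node 3).
Reduce the network between node 1 (A) and node 3 (B) by series/parallel combination:
  Rp1 = R1 ‖ R2 (parallel, both between nodes 0 and 1) = 1/(1/12 + 1/4.3) = 3.166 Ω
  Rp2 = R3 ‖ R4 (parallel, both between nodes 0 and 3) = 1/(1/36 + 1/3.3) = 3.023 Ω
  Rs1 = Rp1 + Rp2 (series, joined only at node 0) = 3.166 + 3.023 = 6.189 Ω
  Rp3 = R5 ‖ Rs1 (parallel, both between nodes 1 and 3) = 1/(1/620 + 1/6.189) = 6.127 Ω
R_th = 6.127 Ω
I_n = V_th/R_th = 2.671/6.127 = 0.4359 A, and R_n = R_th = 6.127 Ω

Final answer: I_n = 0.4359 A, R_n = 6.127 Ω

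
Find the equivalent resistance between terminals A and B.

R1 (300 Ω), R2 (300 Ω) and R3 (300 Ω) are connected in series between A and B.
Reduce the network between node 0 (A) and node 3 (B) by series/parallel combination:
  Rs1 = R1 + R2 (series, joined only at node 1) = 300 + 300 = 600 Ω
  Rs2 = R3 + Rs1 (series, joined only at node 2) = 300 + 600 = 900 Ω
R_eq = 900 Ω

Final answer: 900 Ω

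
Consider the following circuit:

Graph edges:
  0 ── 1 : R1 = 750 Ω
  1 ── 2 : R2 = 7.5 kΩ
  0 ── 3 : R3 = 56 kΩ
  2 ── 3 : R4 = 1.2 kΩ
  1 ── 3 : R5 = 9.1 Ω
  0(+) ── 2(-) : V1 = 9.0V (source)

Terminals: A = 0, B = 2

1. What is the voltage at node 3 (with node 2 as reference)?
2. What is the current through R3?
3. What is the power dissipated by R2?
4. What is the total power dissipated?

Nodal analysis, taking node 2 as the 0 V reference.
Source V1 fixes V_0 = 9 V.
KCL at each unknown node (sum of currents leaving = 0; resistances in Ω):
  Node 1: (V_1 - 9)/750 + (V_1 - 0)/7500 + (V_1 - V_3)/9.1 = 0
  Node 3: (V_3 - 9)/56000 + (V_3 - 0)/1200 + (V_3 - V_1)/9.1 = 0
Collecting terms (coefficients in siemens):
  0.1114·V_1 - 0.1099·V_3 = 0.012
  0.1107·V_3 - 0.1099·V_1 = 0.0001607
Determinant D = (0.1114)(0.1107) - (-0.1099)(-0.1099) = 0.000256
V_1 = [(0.012)(0.1107) - (-0.1099)(0.0001607)]/D = 5.261 V
V_3 = [(0.1114)(0.0001607) - (0.012)(-0.1099)]/D = 5.222 V
Part 1:
  Read off the nodal solution: V_3 = 5.222 V
Part 2:
  I_R3 = (V_0 - V_3)/R3 = (9 - 5.222)/56000 = 0.00006747 A
  Magnitude: I_R3 = 0.00006747 A
Part 3:
  I_R2 = (V_1 - V_2)/R2 = (5.261 - 0)/7500 = 0.0007014 A
  P_R2 = I_R2² × R2 = (0.0007014)² × 7500 = 0.00369 W
Part 4:
  Power in each resistor, P = (ΔV)²/R:
    P_R1 = (9 - 5.261)²/750 = 0.01864 W
    P_R2 = (5.261 - 0)²/7500 = 0.00369 W
    P_R3 = (9 - 5.222)²/56000 = 0.0002549 W
    P_R4 = (0 - 5.222)²/1200 = 0.02272 W
    P_R5 = (5.261 - 5.222)²/9.1 = 0.000167 W
  P_total = P_R1 + P_R2 + P_R3 + P_R4 + P_R5 = 0.04548 W

Final answers:
1. V_3 = 5.222 V
2. I_R3 = 6.747e-05 A
3. P_R2 = 0.00369 W
4. P_total = 0.04548 W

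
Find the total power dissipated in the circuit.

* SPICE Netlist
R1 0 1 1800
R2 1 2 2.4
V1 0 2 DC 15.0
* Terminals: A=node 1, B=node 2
Nodal analysis, taking node 2 as the 0 V reference.
Source V1 fixes V_0 = 15 V.
KCL at each unknown node (sum of currents leaving = 0; resistances in Ω):
  Node 1: (V_1 - 15)/1800 + (V_1 - 0)/2.4 = 0
Collecting terms: 0.4172 × V_1 = 0.008333  =>  V_1 = 0.01997 V
Power in each resistor, P = (ΔV)²/R:
  P_R1 = (15 - 0.01997)²/1800 = 0.1247 W
  P_R2 = (0.01997 - 0)²/2.4 = 0.0001662 W
P_total = P_R1 + P_R2 = 0.1248 W

Final answer: 0.1248 W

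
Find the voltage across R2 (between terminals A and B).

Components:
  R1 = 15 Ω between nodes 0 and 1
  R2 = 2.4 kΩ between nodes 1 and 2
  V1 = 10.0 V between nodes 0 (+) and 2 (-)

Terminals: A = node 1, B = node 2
R1 and R2 are in series across V1 (node 0 → node 1 → node 2), and the output A–B is taken across R2, so this is a voltage divider.
Series current: I = V1/(R1 + R2) = 10/(15 + 2400) = 10/2415 = 0.004141 A
V_R2 = I × R2 = V1 × R2/(R1 + R2) = 10 × 2400/2415 = 9.938 V

Final answer: 9.938 V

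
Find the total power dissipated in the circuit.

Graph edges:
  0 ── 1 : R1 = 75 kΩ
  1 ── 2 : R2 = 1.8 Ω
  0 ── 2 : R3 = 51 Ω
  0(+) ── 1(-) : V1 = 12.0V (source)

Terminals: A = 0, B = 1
Nodal analysis, taking node 1 as the 0 V reference.
Source V1 fixes V_0 = 12 V.
KCL at each unknown node (sum of currents leaving = 0; resistances in Ω):
  Node 2: (V_2 - 0)/1.8 + (V_2 - 12)/51 = 0
Collecting terms: 0.5752 × V_2 = 0.2353  =>  V_2 = 0.4091 V
Power in each resistor, P = (ΔV)²/R:
  P_R1 = (12 - 0)²/75000 = 0.00192 W
  P_R2 = (0 - 0.4091)²/1.8 = 0.09298 W
  P_R3 = (12 - 0.4091)²/51 = 2.634 W
P_total = P_R1 + P_R2 + P_R3 = 2.729 W

Final answer: 2.729 W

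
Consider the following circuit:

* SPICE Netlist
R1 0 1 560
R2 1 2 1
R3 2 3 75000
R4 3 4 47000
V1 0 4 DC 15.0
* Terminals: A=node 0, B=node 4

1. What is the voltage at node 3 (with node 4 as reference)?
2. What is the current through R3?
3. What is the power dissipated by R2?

Nodal analysis, taking node 4 as the 0 V reference.
Source V1 fixes V_0 = 15 V.
KCL at each unknown node (sum of currents leaving = 0; resistances in Ω):
  Node 1: (V_1 - 15)/560 + (V_1 - V_2)/1 = 0
  Node 2: (V_2 - V_1)/1 + (V_2 - V_3)/75000 = 0
  Node 3: (V_3 - V_2)/75000 + (V_3 - 0)/47000 = 0
Collecting terms (coefficients in siemens):
  1.002·V_1 - 1·V_2 = 0.02679
  1·V_2 - 1·V_1 - 0.00001333·V_3 = 0
  0.00003461·V_3 - 0.00001333·V_2 = 0
Solving these 3 simultaneous equations (Gaussian elimination) gives:
  V_1 = 14.93 V, V_2 = 14.93 V, V_3 = 5.752 V
Part 1:
  Read off the nodal solution: V_3 = 5.752 V
Part 2:
  I_R3 = (V_2 - V_3)/R3 = (14.93 - 5.752)/75000 = 0.0001224 A
  Magnitude: I_R3 = 0.0001224 A
Part 3:
  I_R2 = (V_1 - V_2)/R2 = (14.93 - 14.93)/1 = 0.0001224 A
  P_R2 = I_R2² × R2 = (0.0001224)² × 1 = 0.00000001498 W

Final answers:
1. V_3 = 5.752 V
2. I_R3 = 0.0001224 A
3. P_R2 = 1.498e-08 W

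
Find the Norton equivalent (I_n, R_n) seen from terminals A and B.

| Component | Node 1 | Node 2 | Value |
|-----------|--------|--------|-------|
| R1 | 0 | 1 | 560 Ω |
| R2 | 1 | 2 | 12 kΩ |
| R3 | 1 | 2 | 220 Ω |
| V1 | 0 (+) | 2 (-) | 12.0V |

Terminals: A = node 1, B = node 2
Find the Thévenin equivalent first; then I_n = V_th/R_th and R_n = R_th.
Step 1 — V_th is the open-circuit voltage V_A - V_B (nothing connected across the terminals).
Nodal analysis, taking node 2 as the 0 V reference.
Source V1 fixes V_0 = 12 V.
KCL at each unknown node (sum of currents leaving = 0; resistances in Ω):
  Node 1: (V_1 - 12)/560 + (V_1 - 0)/12000 + (V_1 - 0)/220 = 0
Collecting terms: 0.006415 × V_1 = 0.02143  =>  V_1 = 3.341 V
V_th = V_1 - V_2 = 3.341 - 0 = 3.341 V
Step 2 — R_th: zero the source — replace V1 by a short circuit (node 2 merges into node 0) — and find the resistance seen between A (node 1) and B (node 0).
Reduce the network between node 1 (A) and node 0 (B) by series/parallel combination:
  Rp1 = R1 ‖ R2 ‖ R3 (parallel, all between nodes 0 and 1) = 1/(1/560 + 1/12000 + 1/220) = 155.9 Ω
R_th = 155.9 Ω
I_n = V_th/R_th = 3.341/155.9 = 0.02143 A, and R_n = R_th = 155.9 Ω

Final answer: I_n = 0.02143 A, R_n = 155.9 Ω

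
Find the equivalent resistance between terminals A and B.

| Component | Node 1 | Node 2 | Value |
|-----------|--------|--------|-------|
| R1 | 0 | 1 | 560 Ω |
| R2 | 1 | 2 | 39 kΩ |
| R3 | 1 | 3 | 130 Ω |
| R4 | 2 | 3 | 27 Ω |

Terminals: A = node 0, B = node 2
Reduce the network between node 0 (A) and node 2 (B) by series/parallel combination:
  Rs1 = R3 + R4 (series, joined only at node 3) = 130 + 27 = 157 Ω
  Rp1 = R2 ‖ Rs1 (parallel, both between nodes 1 and 2) = 1/(1/39000 + 1/157) = 156.4 Ω
  Rs2 = R1 + Rp1 (series, joined only at node 1) = 560 + 156.4 = 716.4 Ω
R_eq = 716.4 Ω

Final answer: 716.4 Ω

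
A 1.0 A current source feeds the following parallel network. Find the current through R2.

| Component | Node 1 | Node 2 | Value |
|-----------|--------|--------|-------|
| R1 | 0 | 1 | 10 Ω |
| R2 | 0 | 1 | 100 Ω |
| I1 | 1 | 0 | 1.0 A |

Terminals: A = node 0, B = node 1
All resistors sit directly between nodes 0 and 1, so they are in parallel and share one voltage V; the full source current 1 A splits among them.
1/R_par = 1/10 + 1/100 = 0.11 S  =>  R_par = 9.091 Ω
V = I × R_par = 1 × 9.091 = 9.091 V
I_R2 = V/R2 = 9.091/100 = 0.09091 A

Final answer: 0.09091 A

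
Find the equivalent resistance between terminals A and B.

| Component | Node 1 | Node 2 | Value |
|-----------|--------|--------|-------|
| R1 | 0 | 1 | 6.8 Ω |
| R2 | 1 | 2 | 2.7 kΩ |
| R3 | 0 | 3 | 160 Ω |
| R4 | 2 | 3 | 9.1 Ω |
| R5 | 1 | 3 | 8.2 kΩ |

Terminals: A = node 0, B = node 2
The network is not a plain series/parallel combination. Inject a 1 A test current into terminal A (node 0) and return it from terminal B (node 2); then R_eq = V_A / (1 A).
Nodal analysis, taking node 2 as the 0 V reference.
Current source I_test pushes 1 A into node 0 and draws it out of node 2.
KCL at each unknown node (sum of currents leaving = 0; resistances in Ω):
  Node 0: (V_0 - V_1)/6.8 + (V_0 - V_3)/160 - 1 = 0
  Node 1: (V_1 - V_0)/6.8 + (V_1 - 0)/2700 + (V_1 - V_3)/8200 = 0
  Node 3: (V_3 - V_0)/160 + (V_3 - V_1)/8200 + (V_3 - 0)/9.1 = 0
Collecting terms (coefficients in siemens):
  0.1533·V_0 - 0.1471·V_1 - 0.00625·V_3 = 1
  0.1476·V_1 - 0.1471·V_0 - 0.000122·V_3 = 0
  0.1163·V_3 - 0.00625·V_0 - 0.000122·V_1 = 0
Solving these 3 simultaneous equations (Gaussian elimination) gives:
  V_0 = 156.5 V, V_1 = 155.9 V, V_3 = 8.574 V
R_eq = V_0 / 1 A = 156.5 Ω

Final answer: 156.5 Ω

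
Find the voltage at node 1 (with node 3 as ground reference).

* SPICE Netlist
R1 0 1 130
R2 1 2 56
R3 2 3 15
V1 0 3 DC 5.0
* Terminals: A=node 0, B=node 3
Nodal analysis, taking node 3 as the 0 V reference.
Source V1 fixes V_0 = 5 V.
KCL at each unknown node (sum of currents leaving = 0; resistances in Ω):
  Node 1: (V_1 - 5)/130 + (V_1 - V_2)/56 = 0
  Node 2: (V_2 - V_1)/56 + (V_2 - 0)/15 = 0
Collecting terms (coefficients in siemens):
  0.02555·V_1 - 0.01786·V_2 = 0.03846
  0.08452·V_2 - 0.01786·V_1 = 0
Determinant D = (0.02555)(0.08452) - (-0.01786)(-0.01786) = 0.001841
V_1 = [(0.03846)(0.08452) - (-0.01786)(0)]/D = 1.766 V
V_2 = [(0.02555)(0) - (0.03846)(-0.01786)]/D = 0.3731 V
The requested potential is V_1 = 1.766 V.

Final answer: V_1 = 1.766 V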